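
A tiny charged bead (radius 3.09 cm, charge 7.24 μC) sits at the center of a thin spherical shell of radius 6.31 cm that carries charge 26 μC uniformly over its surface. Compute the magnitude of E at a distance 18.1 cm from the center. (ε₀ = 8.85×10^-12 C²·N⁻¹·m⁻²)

Take a concentric spherical Gaussian surface of radius r = 18.1 cm (r > 6.31 cm, enclosing both).
Q_enc = (7.24 μC) + (26 μC) = 3.324×10^-5 C.
Applying ∮E·dA = Q_enc/ε₀ with Φ = E(4πr²):
E = |Q_enc|/(4πε₀r²) = (3.324×10^-5)/(4π·8.85×10^-12·(0.181)²) = 9.12×10^6 N/C.

|E| ≈ 9.12e6 N/C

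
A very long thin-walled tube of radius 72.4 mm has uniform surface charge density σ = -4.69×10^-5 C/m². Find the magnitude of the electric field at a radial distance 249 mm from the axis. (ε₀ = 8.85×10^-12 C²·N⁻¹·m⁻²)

|E| ≈ 1.54×10^6 N/C

Coaxial Gaussian cylinder, radius r = 249 mm, length L (r > 72.4 mm).
The whole shell is enclosed: λ_enc = σ·2πR = (-4.69e-5)·2π·(0.0724) = -2.133×10^-5 C/m.
Applying ∮E·dA = Q_enc/ε₀ with the end caps contributing no flux:
E = |λ_enc|/(2πε₀r) = (2.133e-5)/(2π·8.85×10^-12·0.249) = 1.54e6 N/C.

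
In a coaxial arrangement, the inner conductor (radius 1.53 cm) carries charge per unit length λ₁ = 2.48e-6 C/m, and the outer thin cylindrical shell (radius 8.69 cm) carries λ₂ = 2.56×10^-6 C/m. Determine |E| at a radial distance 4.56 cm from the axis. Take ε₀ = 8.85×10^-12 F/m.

Take a coaxial cylindrical Gaussian surface of radius r = 4.56 cm and length L (between the conductors, 1.53 cm < r < 8.69 cm).
Only the inner wire is enclosed; the outer shell contributes nothing inside itself. λ_enc = λ₁ = 2.48e-6 C/m.
Applying ∮E·dA = Q_enc/ε₀ with the end caps contributing no flux:
E = |λ_enc|/(2πε₀r) = (2.48×10^-6)/(2π·8.85×10^-12·0.0456) = 9.78e5 N/C.

9.78×10^5 N/C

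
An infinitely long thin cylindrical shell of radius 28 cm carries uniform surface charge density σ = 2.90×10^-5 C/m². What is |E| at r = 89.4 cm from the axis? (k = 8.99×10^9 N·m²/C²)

E = 1.03×10^6 V/m

Coaxial Gaussian cylinder, radius r = 89.4 cm, length L (r > 28 cm).
The whole shell is enclosed: λ_enc = σ·2πR = (2.90×10^-5)·2π·(0.28) = 5.102e-5 C/m.
By Gauss's law (flux through the curved wall only), E·2πrL = λ_enc L/ε₀.
E = 2k|λ_enc|/r = 2(8.99×10^9)(5.102×10^-5)/(0.894) = 1.03×10^6 N/C.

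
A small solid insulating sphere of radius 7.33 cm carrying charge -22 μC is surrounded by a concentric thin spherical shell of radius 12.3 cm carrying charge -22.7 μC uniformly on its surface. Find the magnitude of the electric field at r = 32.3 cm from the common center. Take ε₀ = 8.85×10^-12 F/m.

Symmetry ⇒ E = E(r) r̂. Gaussian sphere of radius r = 32.3 cm (r > 12.3 cm, enclosing both).
Q_enc = (-22 μC) + (-22.7 μC) = -4.47e-5 C.
By Gauss's law, ∮E·dA = E·4πr² = Q_enc/ε₀.
E = |Q_enc|/(4πε₀r²) = (4.47×10^-5)/(4π·8.85×10^-12·(0.323)²) = 3.85×10^6 N/C.

E ≈ 3.85e6 N/C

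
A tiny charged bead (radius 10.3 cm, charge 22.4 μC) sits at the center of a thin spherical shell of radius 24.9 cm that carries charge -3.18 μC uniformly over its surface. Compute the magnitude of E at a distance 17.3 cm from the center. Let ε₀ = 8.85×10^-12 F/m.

E = 6.73e6 N/C

Use a concentric Gaussian sphere at r = 17.3 cm (between the bodies, 10.3 cm < r < 24.9 cm).
Only the inner charge is enclosed; the outer shell contributes nothing inside itself. Q_enc = 22.4 μC = 2.24e-5 C.
By Gauss's law, ∮E·dA = E·4πr² = Q_enc/ε₀.
E = |Q_enc|/(4πε₀r²) = (2.24e-5)/(4π·8.85×10^-12·(0.173)²) = 6.73×10^6 N/C.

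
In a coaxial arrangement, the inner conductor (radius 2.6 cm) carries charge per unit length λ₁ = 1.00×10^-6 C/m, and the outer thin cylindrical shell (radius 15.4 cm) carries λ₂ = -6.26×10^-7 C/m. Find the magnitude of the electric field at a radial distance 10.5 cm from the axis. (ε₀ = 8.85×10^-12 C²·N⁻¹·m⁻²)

Coaxial Gaussian cylinder, radius r = 10.5 cm, length L (between the conductors, 2.6 cm < r < 15.4 cm).
Only the inner wire is enclosed; the outer shell contributes nothing inside itself. λ_enc = λ₁ = 1.00×10^-6 C/m.
Gauss's law: E·2πrL = λ_enc L/ε₀.
E = |λ_enc|/(2πε₀r) = (1.00e-6)/(2π·8.85×10^-12·0.105) = 1.71×10^5 N/C.

|E| = 1.71×10^5 V/m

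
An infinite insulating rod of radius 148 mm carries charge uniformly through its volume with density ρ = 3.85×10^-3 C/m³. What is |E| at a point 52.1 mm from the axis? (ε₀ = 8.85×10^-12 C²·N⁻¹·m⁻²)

Choose a coaxial cylinder of radius r = 52.1 mm (arbitrary length L) as the Gaussian surface (r < R).
Enclosed charge per unit length: λ_enc = ρ·πr² = (3.85e-3)π(0.0521)² = 3.283×10^-5 C/m.
Gauss's law: E·2πrL = λ_enc L/ε₀.
E = |λ_enc|/(2πε₀r) = (3.283e-5)/(2π·8.85×10^-12·0.0521) = 1.13e7 N/C.

|E| = 1.13×10^7 N/C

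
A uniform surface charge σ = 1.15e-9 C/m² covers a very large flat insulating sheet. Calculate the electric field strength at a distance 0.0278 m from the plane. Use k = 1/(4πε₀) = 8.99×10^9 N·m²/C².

Choose a cylindrical pillbox piercing the sheet, end faces (area A) parallel to it.
Flux Φ = 2EA and Q_enc = σA, so 2EA = σA/ε₀ ⇒ E = |σ|/(2ε₀), independent of distance.
E = 2πk|σ| = 2π(8.99×10^9)(1.15×10^-9) = 65 N/C.

65 N/C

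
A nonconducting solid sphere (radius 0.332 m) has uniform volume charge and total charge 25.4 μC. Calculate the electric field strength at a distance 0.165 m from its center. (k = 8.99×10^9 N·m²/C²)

By spherical symmetry E is radial; choose a Gaussian sphere of radius r = 0.165 m (r < R).
Only the charge within r is enclosed: Q_enc = Q·(r/R)³ = (25.4 μC)·(0.165 m/0.332 m)³ = 3.118e-6 C.
Gauss's law: E·4πr² = Q_enc/ε₀.
E = k|Q_enc|/r² = (8.99×10^9)(3.118×10^-6)/(0.165)² = 1.03×10^6 N/C.

E ≈ 1.03e6 N/C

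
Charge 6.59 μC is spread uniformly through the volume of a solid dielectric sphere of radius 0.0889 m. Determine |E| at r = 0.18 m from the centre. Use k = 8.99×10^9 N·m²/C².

|E| ≈ 1.83×10^6 N/C

By spherical symmetry E is radial; choose a Gaussian sphere of radius r = 0.18 m (r > R, so the entire charge is enclosed).
Q_enc = 6.59 μC = 6.59×10^-6 C.
Applying ∮E·dA = Q_enc/ε₀ with Φ = E(4πr²):
E = k|Q_enc|/r² = (8.99×10^9)(6.59×10^-6)/(0.18)² = 1.83×10^6 N/C.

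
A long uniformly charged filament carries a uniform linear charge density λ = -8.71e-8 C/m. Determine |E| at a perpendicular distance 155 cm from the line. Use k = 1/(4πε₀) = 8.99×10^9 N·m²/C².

Choose a coaxial cylinder of radius r = 155 cm (arbitrary length L) as the Gaussian surface.
Q_enc = λL, so λ_enc = -8.71×10^-8 C/m.
Applying ∮E·dA = Q_enc/ε₀ with the end caps contributing no flux:
E = 2k|λ_enc|/r = 2(8.99×10^9)(8.71×10^-8)/(1.55) = 1.01e3 N/C.

|E| ≈ 1.01×10^3 N/C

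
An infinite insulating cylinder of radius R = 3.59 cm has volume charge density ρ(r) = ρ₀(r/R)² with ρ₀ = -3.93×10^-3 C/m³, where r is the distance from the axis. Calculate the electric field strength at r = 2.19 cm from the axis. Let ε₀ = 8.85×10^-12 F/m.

E ≈ 9.05×10^5 V/m

Choose a coaxial cylinder of radius r = 2.19 cm (arbitrary length L) as the Gaussian surface (r < R).
λ_enc = ∫₀^r ρ(r')·2πr' dr' = (2πρ₀/R²)·r^4/4 = -1.102e-6 C/m.
Applying ∮E·dA = Q_enc/ε₀ with the end caps contributing no flux:
E = |λ_enc|/(2πε₀r) = (1.102e-6)/(2π·8.85×10^-12·0.0219) = 9.05×10^5 N/C.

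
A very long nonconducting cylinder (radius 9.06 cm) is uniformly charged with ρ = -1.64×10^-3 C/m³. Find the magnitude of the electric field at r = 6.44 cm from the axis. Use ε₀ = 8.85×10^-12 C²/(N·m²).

Choose a coaxial cylinder of radius r = 6.44 cm (arbitrary length L) as the Gaussian surface (r < R).
Enclosed charge per unit length: λ_enc = ρ·πr² = (-1.64×10^-3)π(0.0644)² = -2.137×10^-5 C/m.
Gauss's law: E·2πrL = λ_enc L/ε₀.
E = |λ_enc|/(2πε₀r) = (2.137×10^-5)/(2π·8.85×10^-12·0.0644) = 5.97e6 N/C.

E ≈ 5.97e6 N/C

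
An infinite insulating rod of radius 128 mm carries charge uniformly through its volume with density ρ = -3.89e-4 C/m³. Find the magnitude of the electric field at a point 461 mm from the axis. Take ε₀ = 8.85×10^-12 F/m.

Coaxial Gaussian cylinder, radius r = 461 mm, length L (r > 128 mm, full cross-section enclosed).
λ_enc = ρ·πR² = (-3.89×10^-4)π(0.128)² = -2.002×10^-5 C/m.
By Gauss's law (flux through the curved wall only), E·2πrL = λ_enc L/ε₀.
E = |λ_enc|/(2πε₀r) = (2.002×10^-5)/(2π·8.85×10^-12·0.461) = 7.81e5 N/C.

|E| ≈ 7.81e5 N/C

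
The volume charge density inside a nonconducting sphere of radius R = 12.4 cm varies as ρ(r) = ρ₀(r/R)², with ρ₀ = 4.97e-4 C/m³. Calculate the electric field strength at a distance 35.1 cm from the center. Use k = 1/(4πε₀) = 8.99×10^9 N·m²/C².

By spherical symmetry E is radial; choose a Gaussian sphere of radius r = 35.1 cm (r > R, all charge enclosed).
Q_enc = 4π ∫₀^R ρ₀(r'/R)^2 r'² dr' = 4πρ₀R³/5 = 2.382×10^-6 C.
Applying ∮E·dA = Q_enc/ε₀ with Φ = E(4πr²):
E = k|Q_enc|/r² = (8.99×10^9)(2.382×10^-6)/(0.351)² = 1.74×10^5 N/C.

1.74×10^5 V/m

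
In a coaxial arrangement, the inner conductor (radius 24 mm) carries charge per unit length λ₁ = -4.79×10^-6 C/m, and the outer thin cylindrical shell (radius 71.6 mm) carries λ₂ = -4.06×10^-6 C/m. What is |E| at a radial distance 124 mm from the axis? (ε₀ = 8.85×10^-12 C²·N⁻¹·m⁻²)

By cylindrical symmetry E is radial; use a coaxial Gaussian cylinder of radius 124 mm and length L (r > 71.6 mm, enclosing both).
λ_enc = λ₁ + λ₂ = (-4.79×10^-6) + (-4.06×10^-6) = -8.85e-6 C/m.
By Gauss's law (flux through the curved wall only), E·2πrL = λ_enc L/ε₀.
E = |λ_enc|/(2πε₀r) = (8.85×10^-6)/(2π·8.85×10^-12·0.124) = 1.28e6 N/C.

|E| = 1.28×10^6 V/m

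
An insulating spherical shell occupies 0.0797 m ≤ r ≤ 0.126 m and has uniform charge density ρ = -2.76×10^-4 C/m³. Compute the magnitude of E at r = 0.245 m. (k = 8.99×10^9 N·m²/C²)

|E| ≈ 2.59×10^5 N/C

Take a concentric spherical Gaussian surface of radius r = 0.245 m (r > 0.126 m, enclosing the whole shell).
Q_enc = ρ·(4π/3)(b³ − a³) = (-2.76×10^-4)·(4π/3)·((0.126)³ − (0.0797)³) = -1.727×10^-6 C.
Applying ∮E·dA = Q_enc/ε₀ with Φ = E(4πr²):
E = k|Q_enc|/r² = (8.99×10^9)(1.727×10^-6)/(0.245)² = 2.59×10^5 N/C.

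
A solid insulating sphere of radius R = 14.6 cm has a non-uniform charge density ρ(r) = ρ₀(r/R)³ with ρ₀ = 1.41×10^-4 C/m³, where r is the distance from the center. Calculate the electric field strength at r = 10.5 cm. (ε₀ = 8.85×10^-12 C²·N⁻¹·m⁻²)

Use a concentric Gaussian sphere at r = 10.5 cm (r < R).
Q_enc = ∫₀^r ρ(r')·4πr'² dr' = (4πρ₀/R³) ∫₀^r r'^5 dr' = 4πρ₀ r^6/(6·R³) = 1.272e-7 C.
Applying ∮E·dA = Q_enc/ε₀ with Φ = E(4πr²):
E = |Q_enc|/(4πε₀r²) = (1.272e-7)/(4π·8.85×10^-12·(0.105)²) = 1.04e5 N/C.

|E| ≈ 1.04e5 N/C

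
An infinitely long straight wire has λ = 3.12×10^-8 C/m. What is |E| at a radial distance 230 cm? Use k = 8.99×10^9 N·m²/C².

Take a coaxial cylindrical Gaussian surface of radius r = 230 cm and length L.
Q_enc = λL, so λ_enc = 3.12×10^-8 C/m.
By Gauss's law (flux through the curved wall only), E·2πrL = λ_enc L/ε₀.
E = 2k|λ_enc|/r = 2(8.99×10^9)(3.12e-8)/(2.3) = 244 N/C.

E = 244 N/C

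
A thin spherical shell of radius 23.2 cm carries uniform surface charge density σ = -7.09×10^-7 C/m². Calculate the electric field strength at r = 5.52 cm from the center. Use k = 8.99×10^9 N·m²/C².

E = 0

By spherical symmetry E is radial; choose a Gaussian sphere of radius r = 5.52 cm (inside the shell, r < 23.2 cm).
No charge lies within this surface, so Q_enc = 0 and Gauss's law gives E·4πr² = 0 ⇒ E = 0.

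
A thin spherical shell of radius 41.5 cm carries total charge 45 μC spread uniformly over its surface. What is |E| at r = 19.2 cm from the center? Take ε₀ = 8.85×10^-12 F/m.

E = 0

By spherical symmetry E is radial; choose a Gaussian sphere of radius r = 19.2 cm (inside the shell, r < 41.5 cm).
No charge lies within this surface, so Q_enc = 0 and Gauss's law gives E·4πr² = 0 ⇒ E = 0.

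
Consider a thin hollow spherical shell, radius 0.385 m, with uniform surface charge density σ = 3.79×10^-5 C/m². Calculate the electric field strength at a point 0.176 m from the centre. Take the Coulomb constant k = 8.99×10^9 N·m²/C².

|E| = 0 V/m

By spherical symmetry E is radial; choose a Gaussian sphere of radius r = 0.176 m (inside the shell, r < 0.385 m).
All the charge is outside the Gaussian surface: Q_enc = 0, hence E = 0 everywhere inside the shell.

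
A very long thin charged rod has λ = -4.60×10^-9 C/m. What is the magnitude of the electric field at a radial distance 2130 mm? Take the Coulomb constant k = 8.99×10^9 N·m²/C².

|E| = 38.8 N/C

By cylindrical symmetry E is radial; use a coaxial Gaussian cylinder of radius 2130 mm and length L.
Q_enc = λL, so λ_enc = -4.60e-9 C/m.
Gauss's law: E·2πrL = λ_enc L/ε₀.
E = 2k|λ_enc|/r = 2(8.99×10^9)(4.60e-9)/(2.13) = 38.8 N/C.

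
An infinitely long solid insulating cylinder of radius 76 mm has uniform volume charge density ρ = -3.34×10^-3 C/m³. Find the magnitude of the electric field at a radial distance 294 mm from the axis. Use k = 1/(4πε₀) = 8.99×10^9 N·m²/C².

Coaxial Gaussian cylinder, radius r = 294 mm, length L (r > 76 mm, full cross-section enclosed).
λ_enc = ρ·πR² = (-3.34×10^-3)π(0.076)² = -6.061×10^-5 C/m.
Gauss's law: E·2πrL = λ_enc L/ε₀.
E = 2k|λ_enc|/r = 2(8.99×10^9)(6.061×10^-5)/(0.294) = 3.71×10^6 N/C.

E ≈ 3.71e6 N/C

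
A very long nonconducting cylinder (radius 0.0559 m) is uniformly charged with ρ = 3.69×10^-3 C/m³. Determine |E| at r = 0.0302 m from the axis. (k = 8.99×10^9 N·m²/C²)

Take a coaxial cylindrical Gaussian surface of radius r = 0.0302 m and length L (r < R).
Enclosed charge per unit length: λ_enc = ρ·πr² = (3.69×10^-3)π(0.0302)² = 1.057×10^-5 C/m.
Applying ∮E·dA = Q_enc/ε₀ with the end caps contributing no flux:
E = 2k|λ_enc|/r = 2(8.99×10^9)(1.057×10^-5)/(0.0302) = 6.29e6 N/C.

|E| ≈ 6.29×10^6 N/C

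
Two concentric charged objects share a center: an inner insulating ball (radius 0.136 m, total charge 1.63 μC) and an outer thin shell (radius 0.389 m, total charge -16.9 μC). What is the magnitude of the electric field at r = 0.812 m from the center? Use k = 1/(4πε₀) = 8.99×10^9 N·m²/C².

By spherical symmetry E is radial; choose a Gaussian sphere of radius r = 0.812 m (r > 0.389 m, enclosing both).
Q_enc = (1.63 μC) + (-16.9 μC) = -1.527e-5 C.
Applying ∮E·dA = Q_enc/ε₀ with Φ = E(4πr²):
E = k|Q_enc|/r² = (8.99×10^9)(1.527×10^-5)/(0.812)² = 2.08e5 N/C.

2.08×10^5 N/C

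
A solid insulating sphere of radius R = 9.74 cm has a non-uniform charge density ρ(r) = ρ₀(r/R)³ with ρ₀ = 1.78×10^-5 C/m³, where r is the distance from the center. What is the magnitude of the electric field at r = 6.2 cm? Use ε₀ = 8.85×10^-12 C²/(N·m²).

5.36e3 N/C

Symmetry ⇒ E = E(r) r̂. Gaussian sphere of radius r = 6.2 cm (r < R).
Integrate the density: Q_enc = 4π ∫₀^r ρ₀(r'/R)^3 r'² dr' = 4πρ₀ r^6/(6·R³) = 2.292×10^-9 C.
By Gauss's law, ∮E·dA = E·4πr² = Q_enc/ε₀.
E = |Q_enc|/(4πε₀r²) = (2.292×10^-9)/(4π·8.85×10^-12·(0.062)²) = 5.36×10^3 N/C.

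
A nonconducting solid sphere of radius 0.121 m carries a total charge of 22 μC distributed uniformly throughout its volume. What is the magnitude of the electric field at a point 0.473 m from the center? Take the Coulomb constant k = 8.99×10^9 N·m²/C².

E = 8.84×10^5 V/m

Use a concentric Gaussian sphere at r = 0.473 m (r > R, so the entire charge is enclosed).
Q_enc = 22 μC = 2.20e-5 C.
Applying ∮E·dA = Q_enc/ε₀ with Φ = E(4πr²):
E = k|Q_enc|/r² = (8.99×10^9)(2.20e-5)/(0.473)² = 8.84×10^5 N/C.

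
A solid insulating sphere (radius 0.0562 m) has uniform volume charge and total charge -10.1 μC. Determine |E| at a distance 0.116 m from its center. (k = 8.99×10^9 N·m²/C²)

E ≈ 6.75×10^6 N/C

By spherical symmetry E is radial; choose a Gaussian sphere of radius r = 0.116 m (r > R, so the entire charge is enclosed).
Q_enc = -10.1 μC = -1.01e-5 C.
Applying ∮E·dA = Q_enc/ε₀ with Φ = E(4πr²):
E = k|Q_enc|/r² = (8.99×10^9)(1.01×10^-5)/(0.116)² = 6.75×10^6 N/C.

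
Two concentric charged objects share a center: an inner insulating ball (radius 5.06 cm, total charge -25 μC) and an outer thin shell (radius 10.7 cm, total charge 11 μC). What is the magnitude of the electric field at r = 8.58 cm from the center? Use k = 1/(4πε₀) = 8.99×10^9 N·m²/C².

E = 3.05×10^7 V/m

Use a concentric Gaussian sphere at r = 8.58 cm (between the bodies, 5.06 cm < r < 10.7 cm).
Only the inner charge is enclosed; the outer shell contributes nothing inside itself. Q_enc = -25 μC = -2.50×10^-5 C.
Gauss's law: E·4πr² = Q_enc/ε₀.
E = k|Q_enc|/r² = (8.99×10^9)(2.50e-5)/(0.0858)² = 3.05×10^7 N/C.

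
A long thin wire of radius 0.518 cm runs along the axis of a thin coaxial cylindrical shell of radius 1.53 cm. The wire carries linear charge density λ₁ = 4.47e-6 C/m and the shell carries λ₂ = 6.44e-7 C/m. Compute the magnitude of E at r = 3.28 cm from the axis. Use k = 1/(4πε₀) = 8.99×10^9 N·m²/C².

Coaxial Gaussian cylinder, radius r = 3.28 cm, length L (r > 1.53 cm, enclosing both).
λ_enc = λ₁ + λ₂ = (4.47×10^-6) + (6.44×10^-7) = 5.114×10^-6 C/m.
Applying ∮E·dA = Q_enc/ε₀ with the end caps contributing no flux:
E = 2k|λ_enc|/r = 2(8.99×10^9)(5.114×10^-6)/(0.0328) = 2.80×10^6 N/C.

E ≈ 2.80e6 N/C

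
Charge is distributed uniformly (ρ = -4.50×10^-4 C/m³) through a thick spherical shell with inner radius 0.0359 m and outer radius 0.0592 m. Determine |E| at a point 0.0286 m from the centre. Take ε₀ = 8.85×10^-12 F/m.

E = 0 (no enclosed charge)

Take a concentric spherical Gaussian surface of radius r = 0.0286 m (r < 0.0359 m, inside the empty cavity).
No charge is enclosed, so by Gauss's law E·4πr² = 0 ⇒ E = 0.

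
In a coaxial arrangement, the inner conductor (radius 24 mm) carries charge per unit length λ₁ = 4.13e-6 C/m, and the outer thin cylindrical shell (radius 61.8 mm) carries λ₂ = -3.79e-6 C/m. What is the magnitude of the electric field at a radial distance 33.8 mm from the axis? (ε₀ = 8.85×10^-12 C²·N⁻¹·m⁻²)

|E| ≈ 2.20×10^6 N/C

Take a coaxial cylindrical Gaussian surface of radius r = 33.8 mm and length L (between the conductors, 24 mm < r < 61.8 mm).
Only the inner wire is enclosed; the outer shell contributes nothing inside itself. λ_enc = λ₁ = 4.13×10^-6 C/m.
By Gauss's law (flux through the curved wall only), E·2πrL = λ_enc L/ε₀.
E = |λ_enc|/(2πε₀r) = (4.13×10^-6)/(2π·8.85×10^-12·0.0338) = 2.20×10^6 N/C.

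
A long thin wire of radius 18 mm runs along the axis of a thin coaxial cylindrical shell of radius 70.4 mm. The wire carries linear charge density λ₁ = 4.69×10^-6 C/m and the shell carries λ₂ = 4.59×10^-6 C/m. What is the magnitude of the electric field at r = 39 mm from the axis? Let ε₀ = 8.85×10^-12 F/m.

By cylindrical symmetry E is radial; use a coaxial Gaussian cylinder of radius 39 mm and length L (between the conductors, 18 mm < r < 70.4 mm).
Only the inner wire is enclosed; the outer shell contributes nothing inside itself. λ_enc = λ₁ = 4.69×10^-6 C/m.
Gauss's law: E·2πrL = λ_enc L/ε₀.
E = |λ_enc|/(2πε₀r) = (4.69×10^-6)/(2π·8.85×10^-12·0.039) = 2.16e6 N/C.

E = 2.16e6 V/m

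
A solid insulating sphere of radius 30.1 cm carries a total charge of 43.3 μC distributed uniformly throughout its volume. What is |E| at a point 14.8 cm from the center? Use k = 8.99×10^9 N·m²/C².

E ≈ 2.11×10^6 N/C

Use a concentric Gaussian sphere at r = 14.8 cm (r < R).
Only the charge within r is enclosed: Q_enc = Q·(r/R)³ = (43.3 μC)·(14.8 cm/30.1 cm)³ = 5.147e-6 C.
Applying ∮E·dA = Q_enc/ε₀ with Φ = E(4πr²):
E = k|Q_enc|/r² = (8.99×10^9)(5.147e-6)/(0.148)² = 2.11e6 N/C.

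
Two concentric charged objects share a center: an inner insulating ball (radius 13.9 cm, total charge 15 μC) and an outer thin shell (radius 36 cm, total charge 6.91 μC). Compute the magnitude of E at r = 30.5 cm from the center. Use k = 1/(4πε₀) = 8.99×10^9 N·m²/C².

1.45×10^6 N/C

Use a concentric Gaussian sphere at r = 30.5 cm (between the bodies, 13.9 cm < r < 36 cm).
The shell at 36 cm lies outside the Gaussian surface, so Q_enc = 15 μC = 1.50×10^-5 C.
Gauss's law: E·4πr² = Q_enc/ε₀.
E = k|Q_enc|/r² = (8.99×10^9)(1.50×10^-5)/(0.305)² = 1.45×10^6 N/C.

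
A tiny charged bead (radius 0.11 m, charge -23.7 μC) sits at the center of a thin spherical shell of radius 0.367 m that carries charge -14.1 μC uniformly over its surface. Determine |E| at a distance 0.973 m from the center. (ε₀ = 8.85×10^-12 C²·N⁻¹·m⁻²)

E ≈ 3.59×10^5 N/C

Use a concentric Gaussian sphere at r = 0.973 m (r > 0.367 m, enclosing both).
Q_enc = (-23.7 μC) + (-14.1 μC) = -3.78×10^-5 C.
Gauss's law: E·4πr² = Q_enc/ε₀.
E = |Q_enc|/(4πε₀r²) = (3.78e-5)/(4π·8.85×10^-12·(0.973)²) = 3.59×10^5 N/C.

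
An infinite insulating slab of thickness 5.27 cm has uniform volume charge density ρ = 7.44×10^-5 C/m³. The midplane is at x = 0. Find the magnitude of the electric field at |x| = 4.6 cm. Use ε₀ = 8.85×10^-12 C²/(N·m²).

The point |x| = 4.6 cm lies outside the slab (half-thickness 0.02635 m). A symmetric pillbox spanning the full slab encloses Q_enc = ρ·d·A.
Flux = 2EA ⇒ E = |ρ|d/(2ε₀), independent of distance outside.
E = (7.44e-5)(0.0527)/(2·8.85×10^-12) = 2.22e5 N/C.

E = 2.22e5 N/C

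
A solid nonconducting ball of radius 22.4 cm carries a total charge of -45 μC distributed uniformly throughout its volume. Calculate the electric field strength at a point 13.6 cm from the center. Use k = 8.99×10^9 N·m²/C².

Symmetry ⇒ E = E(r) r̂. Gaussian sphere of radius r = 13.6 cm (r < R).
Only the charge within r is enclosed: Q_enc = Q·(r/R)³ = (-45 μC)·(13.6 cm/22.4 cm)³ = -1.007e-5 C.
By Gauss's law, ∮E·dA = E·4πr² = Q_enc/ε₀.
E = k|Q_enc|/r² = (8.99×10^9)(1.007×10^-5)/(0.136)² = 4.90×10^6 N/C.

|E| ≈ 4.90×10^6 N/C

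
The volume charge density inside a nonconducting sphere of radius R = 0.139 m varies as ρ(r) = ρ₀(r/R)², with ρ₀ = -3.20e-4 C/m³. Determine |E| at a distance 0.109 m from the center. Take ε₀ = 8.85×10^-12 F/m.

Symmetry ⇒ E = E(r) r̂. Gaussian sphere of radius r = 0.109 m (r < R).
Q_enc = ∫₀^r ρ(r')·4πr'² dr' = (4πρ₀/R²) ∫₀^r r'^4 dr' = 4πρ₀ r^5/(5·R²) = -6.405e-7 C.
Since E is radial and uniform over the Gaussian sphere, Φ = E·4πr² = Q_enc/ε₀.
E = |Q_enc|/(4πε₀r²) = (6.405×10^-7)/(4π·8.85×10^-12·(0.109)²) = 4.85×10^5 N/C.

|E| ≈ 4.85×10^5 N/C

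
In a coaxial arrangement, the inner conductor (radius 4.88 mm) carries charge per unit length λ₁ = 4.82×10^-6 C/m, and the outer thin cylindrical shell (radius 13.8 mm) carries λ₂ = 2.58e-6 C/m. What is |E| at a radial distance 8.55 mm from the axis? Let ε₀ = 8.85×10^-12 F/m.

Coaxial Gaussian cylinder, radius r = 8.55 mm, length L (between the conductors, 4.88 mm < r < 13.8 mm).
The shell at 13.8 mm lies outside the Gaussian surface, so λ_enc = λ₁ = 4.82e-6 C/m.
Applying ∮E·dA = Q_enc/ε₀ with the end caps contributing no flux:
E = |λ_enc|/(2πε₀r) = (4.82×10^-6)/(2π·8.85×10^-12·0.00855) = 1.01e7 N/C.

E = 1.01×10^7 N/C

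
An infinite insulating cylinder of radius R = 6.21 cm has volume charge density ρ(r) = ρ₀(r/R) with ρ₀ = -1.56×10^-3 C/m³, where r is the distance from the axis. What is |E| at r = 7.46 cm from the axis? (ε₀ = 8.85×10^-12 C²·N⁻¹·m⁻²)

|E| ≈ 3.04×10^6 N/C

By cylindrical symmetry E is radial; use a coaxial Gaussian cylinder of radius 7.46 cm and length L (r > R, full charge per length enclosed).
λ_enc = 2π ∫₀^R ρ₀(r'/R)^1 r' dr' = 2πρ₀R²/3 = -1.26×10^-5 C/m.
Applying ∮E·dA = Q_enc/ε₀ with the end caps contributing no flux:
E = |λ_enc|/(2πε₀r) = (1.26×10^-5)/(2π·8.85×10^-12·0.0746) = 3.04×10^6 N/C.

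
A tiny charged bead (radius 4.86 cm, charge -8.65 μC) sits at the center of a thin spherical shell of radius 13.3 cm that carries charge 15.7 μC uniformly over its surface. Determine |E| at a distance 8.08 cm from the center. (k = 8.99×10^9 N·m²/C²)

By spherical symmetry E is radial; choose a Gaussian sphere of radius r = 8.08 cm (between the bodies, 4.86 cm < r < 13.3 cm).
Only the inner charge is enclosed; the outer shell contributes nothing inside itself. Q_enc = -8.65 μC = -8.65e-6 C.
Gauss's law: E·4πr² = Q_enc/ε₀.
E = k|Q_enc|/r² = (8.99×10^9)(8.65×10^-6)/(0.0808)² = 1.19×10^7 N/C.

E = 1.19×10^7 N/C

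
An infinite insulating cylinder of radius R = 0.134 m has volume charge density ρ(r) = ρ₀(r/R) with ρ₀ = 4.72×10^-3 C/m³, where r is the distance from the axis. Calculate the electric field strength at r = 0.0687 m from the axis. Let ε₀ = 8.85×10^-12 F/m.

|E| ≈ 6.26e6 V/m

Coaxial Gaussian cylinder, radius r = 0.0687 m, length L (r < R).
Integrating ρ over the cross-section to radius r: λ_enc = (2πρ₀/R) ∫₀^r r'^2 dr' = 2πρ₀ r^3/(3·R) = 2.392×10^-5 C/m.
Since E is radial and uniform over the curved surface, Φ = E·2πrL = Q_enc/ε₀ = λ_enc L/ε₀.
E = |λ_enc|/(2πε₀r) = (2.392e-5)/(2π·8.85×10^-12·0.0687) = 6.26e6 N/C.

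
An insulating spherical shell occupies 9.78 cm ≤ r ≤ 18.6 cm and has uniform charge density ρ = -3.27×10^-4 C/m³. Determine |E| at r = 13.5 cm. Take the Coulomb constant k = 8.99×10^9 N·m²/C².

Take a concentric spherical Gaussian surface of radius r = 13.5 cm (within the shell material, 9.78 cm < r < 18.6 cm).
Enclosed charge is the volume from a to r: Q_enc = (4π/3)ρ(r³ − a³) = -2.089×10^-6 C.
By Gauss's law, ∮E·dA = E·4πr² = Q_enc/ε₀.
E = k|Q_enc|/r² = (8.99×10^9)(2.089×10^-6)/(0.135)² = 1.03×10^6 N/C.

|E| = 1.03e6 N/C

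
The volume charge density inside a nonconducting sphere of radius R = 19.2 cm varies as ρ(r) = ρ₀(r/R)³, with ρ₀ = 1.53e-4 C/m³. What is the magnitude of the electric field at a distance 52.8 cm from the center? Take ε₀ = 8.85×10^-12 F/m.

By spherical symmetry E is radial; choose a Gaussian sphere of radius r = 52.8 cm (r > R, all charge enclosed).
Q_enc = 4π ∫₀^R ρ₀(r'/R)^3 r'² dr' = 4πρ₀R³/6 = 2.268×10^-6 C.
Applying ∮E·dA = Q_enc/ε₀ with Φ = E(4πr²):
E = |Q_enc|/(4πε₀r²) = (2.268×10^-6)/(4π·8.85×10^-12·(0.528)²) = 7.32e4 N/C.

E = 7.32×10^4 N/C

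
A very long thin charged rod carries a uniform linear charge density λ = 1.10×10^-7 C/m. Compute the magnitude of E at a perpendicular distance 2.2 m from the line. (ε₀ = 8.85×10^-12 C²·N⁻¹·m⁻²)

E = 899 N/C

Coaxial Gaussian cylinder, radius r = 2.2 m, length L.
Q_enc = λL, so λ_enc = 1.10×10^-7 C/m.
Since E is radial and uniform over the curved surface, Φ = E·2πrL = Q_enc/ε₀ = λ_enc L/ε₀.
E = |λ_enc|/(2πε₀r) = (1.10×10^-7)/(2π·8.85×10^-12·2.2) = 899 N/C.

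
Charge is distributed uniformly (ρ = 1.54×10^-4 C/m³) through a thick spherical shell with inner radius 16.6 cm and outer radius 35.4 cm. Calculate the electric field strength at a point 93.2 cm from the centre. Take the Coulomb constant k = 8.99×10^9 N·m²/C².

Take a concentric spherical Gaussian surface of radius r = 93.2 cm (r > 35.4 cm, enclosing the whole shell).
Q_enc = ρ·(4π/3)(b³ − a³) = (1.54×10^-4)·(4π/3)·((0.354)³ − (0.166)³) = 2.567×10^-5 C.
By Gauss's law, ∮E·dA = E·4πr² = Q_enc/ε₀.
E = k|Q_enc|/r² = (8.99×10^9)(2.567×10^-5)/(0.932)² = 2.66e5 N/C.

|E| = 2.66×10^5 N/C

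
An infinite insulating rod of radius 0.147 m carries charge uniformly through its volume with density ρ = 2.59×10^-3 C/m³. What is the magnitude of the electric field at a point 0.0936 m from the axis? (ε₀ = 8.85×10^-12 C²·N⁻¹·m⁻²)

1.37e7 N/C

By cylindrical symmetry E is radial; use a coaxial Gaussian cylinder of radius 0.0936 m and length L (r < R).
Enclosed charge per unit length: λ_enc = ρ·πr² = (2.59×10^-3)π(0.0936)² = 7.129×10^-5 C/m.
By Gauss's law (flux through the curved wall only), E·2πrL = λ_enc L/ε₀.
E = |λ_enc|/(2πε₀r) = (7.129×10^-5)/(2π·8.85×10^-12·0.0936) = 1.37×10^7 N/C.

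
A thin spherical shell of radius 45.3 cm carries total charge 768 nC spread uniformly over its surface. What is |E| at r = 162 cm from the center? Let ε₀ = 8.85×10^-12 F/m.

E = 2.63×10^3 N/C

Take a concentric spherical Gaussian surface of radius r = 162 cm (r > 45.3 cm).
The entire shell is enclosed: Q_enc = 7.68×10^-7 C.
Applying ∮E·dA = Q_enc/ε₀ with Φ = E(4πr²):
E = |Q_enc|/(4πε₀r²) = (7.68×10^-7)/(4π·8.85×10^-12·(1.62)²) = 2.63e3 N/C.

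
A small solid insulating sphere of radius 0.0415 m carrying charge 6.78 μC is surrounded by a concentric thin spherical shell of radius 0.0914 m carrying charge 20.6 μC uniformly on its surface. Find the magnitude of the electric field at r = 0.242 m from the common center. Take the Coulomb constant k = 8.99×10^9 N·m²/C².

By spherical symmetry E is radial; choose a Gaussian sphere of radius r = 0.242 m (r > 0.0914 m, enclosing both).
Q_enc = (6.78 μC) + (20.6 μC) = 2.738×10^-5 C.
By Gauss's law, ∮E·dA = E·4πr² = Q_enc/ε₀.
E = k|Q_enc|/r² = (8.99×10^9)(2.738e-5)/(0.242)² = 4.20e6 N/C.

|E| = 4.20e6 N/C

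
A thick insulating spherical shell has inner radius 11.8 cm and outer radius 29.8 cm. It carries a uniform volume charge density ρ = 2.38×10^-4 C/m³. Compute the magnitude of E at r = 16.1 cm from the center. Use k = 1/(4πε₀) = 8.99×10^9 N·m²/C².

|E| ≈ 8.75e5 V/m

By spherical symmetry E is radial; choose a Gaussian sphere of radius r = 16.1 cm (within the shell material, 11.8 cm < r < 29.8 cm).
Only the shell between 11.8 cm and r is enclosed: Q_enc = ρ·(4π/3)(r³ − a³) = (2.38×10^-4)·(4π/3)·((0.161)³ − (0.118)³) = 2.522e-6 C.
By Gauss's law, ∮E·dA = E·4πr² = Q_enc/ε₀.
E = k|Q_enc|/r² = (8.99×10^9)(2.522×10^-6)/(0.161)² = 8.75×10^5 N/C.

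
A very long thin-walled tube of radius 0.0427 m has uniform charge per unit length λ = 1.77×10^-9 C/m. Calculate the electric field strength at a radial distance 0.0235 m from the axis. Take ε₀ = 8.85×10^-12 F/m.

By cylindrical symmetry E is radial; use a coaxial Gaussian cylinder of radius 0.0235 m and length L (r < 0.0427 m, inside the shell).
All the surface charge lies outside this cylinder: Q_enc = 0, hence E = 0.

|E| = 0 N/C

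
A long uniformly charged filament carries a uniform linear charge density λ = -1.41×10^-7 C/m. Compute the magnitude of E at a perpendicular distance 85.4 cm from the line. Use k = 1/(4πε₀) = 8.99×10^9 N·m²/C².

Coaxial Gaussian cylinder, radius r = 85.4 cm, length L.
Q_enc = λL, so λ_enc = -1.41e-7 C/m.
Applying ∮E·dA = Q_enc/ε₀ with the end caps contributing no flux:
E = 2k|λ_enc|/r = 2(8.99×10^9)(1.41×10^-7)/(0.854) = 2.97×10^3 N/C.

2.97×10^3 N/C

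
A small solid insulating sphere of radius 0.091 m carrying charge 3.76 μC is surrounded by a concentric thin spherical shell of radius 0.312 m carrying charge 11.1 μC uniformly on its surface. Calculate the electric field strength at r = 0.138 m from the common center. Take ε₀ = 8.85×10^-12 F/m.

|E| ≈ 1.78e6 V/m

Take a concentric spherical Gaussian surface of radius r = 0.138 m (between the bodies, 0.091 m < r < 0.312 m).
The shell at 0.312 m lies outside the Gaussian surface, so Q_enc = 3.76 μC = 3.76×10^-6 C.
Since E is radial and uniform over the Gaussian sphere, Φ = E·4πr² = Q_enc/ε₀.
E = |Q_enc|/(4πε₀r²) = (3.76×10^-6)/(4π·8.85×10^-12·(0.138)²) = 1.78×10^6 N/C.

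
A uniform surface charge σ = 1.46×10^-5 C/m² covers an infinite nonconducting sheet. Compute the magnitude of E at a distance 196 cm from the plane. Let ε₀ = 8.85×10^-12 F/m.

|E| = 8.25×10^5 N/C

Choose a cylindrical pillbox piercing the sheet, end faces (area A) parallel to it.
Only the two end caps contribute flux: Φ = 2EA. With Q_enc = σA, Gauss's law gives E = |σ|/(2ε₀).
E = |σ|/(2ε₀) = (1.46×10^-5)/(2·8.85×10^-12) = 8.25×10^5 N/C.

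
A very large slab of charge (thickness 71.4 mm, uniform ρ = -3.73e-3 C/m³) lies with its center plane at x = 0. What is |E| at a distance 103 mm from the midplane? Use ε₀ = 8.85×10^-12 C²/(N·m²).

E = 1.50×10^7 N/C

The point |x| = 103 mm lies outside the slab (half-thickness 0.0357 m). A symmetric pillbox spanning the full slab encloses Q_enc = ρ·d·A.
Flux = 2EA ⇒ E = |ρ|d/(2ε₀), independent of distance outside.
E = (3.73×10^-3)(0.0714)/(2·8.85×10^-12) = 1.50×10^7 N/C.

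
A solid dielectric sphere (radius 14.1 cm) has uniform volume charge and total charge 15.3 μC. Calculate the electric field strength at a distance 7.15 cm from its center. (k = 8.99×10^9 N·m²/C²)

Take a concentric spherical Gaussian surface of radius r = 7.15 cm (r < R).
For a uniform sphere the enclosed fraction is (r/R)³, so Q_enc = (15.3 μC)(0.0715/0.141)³ = 1.995×10^-6 C.
Since E is radial and uniform over the Gaussian sphere, Φ = E·4πr² = Q_enc/ε₀.
E = k|Q_enc|/r² = (8.99×10^9)(1.995e-6)/(0.0715)² = 3.51×10^6 N/C.

|E| ≈ 3.51e6 V/m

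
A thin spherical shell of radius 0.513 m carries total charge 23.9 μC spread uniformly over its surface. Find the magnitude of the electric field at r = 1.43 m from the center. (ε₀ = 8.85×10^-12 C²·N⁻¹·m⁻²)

Take a concentric spherical Gaussian surface of radius r = 1.43 m (r > 0.513 m).
The entire shell is enclosed: Q_enc = 2.39×10^-5 C.
Gauss's law: E·4πr² = Q_enc/ε₀.
E = |Q_enc|/(4πε₀r²) = (2.39×10^-5)/(4π·8.85×10^-12·(1.43)²) = 1.05×10^5 N/C.

E ≈ 1.05e5 N/C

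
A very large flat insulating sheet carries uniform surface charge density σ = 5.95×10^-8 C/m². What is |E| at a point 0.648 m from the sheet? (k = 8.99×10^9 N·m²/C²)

Choose a cylindrical pillbox piercing the sheet, end faces (area A) parallel to it.
Only the two end caps contribute flux: Φ = 2EA. With Q_enc = σA, Gauss's law gives E = |σ|/(2ε₀).
E = 2πk|σ| = 2π(8.99×10^9)(5.95×10^-8) = 3.36×10^3 N/C.

E = 3.36e3 N/C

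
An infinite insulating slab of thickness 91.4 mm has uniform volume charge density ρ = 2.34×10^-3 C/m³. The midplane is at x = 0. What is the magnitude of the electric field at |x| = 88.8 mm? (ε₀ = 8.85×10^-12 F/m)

The point |x| = 88.8 mm lies outside the slab (half-thickness 0.0457 m). A symmetric pillbox spanning the full slab encloses Q_enc = ρ·d·A.
Flux = 2EA ⇒ E = |ρ|d/(2ε₀), independent of distance outside.
E = (2.34e-3)(0.0914)/(2·8.85×10^-12) = 1.21×10^7 N/C.

E = 1.21×10^7 N/C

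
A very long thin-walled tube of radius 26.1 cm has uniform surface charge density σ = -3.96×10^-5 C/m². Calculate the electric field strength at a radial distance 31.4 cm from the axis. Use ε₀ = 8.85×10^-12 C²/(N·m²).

Coaxial Gaussian cylinder, radius r = 31.4 cm, length L (r > 26.1 cm).
The whole shell is enclosed: λ_enc = σ·2πR = (-3.96×10^-5)·2π·(0.261) = -6.494×10^-5 C/m.
Applying ∮E·dA = Q_enc/ε₀ with the end caps contributing no flux:
E = |λ_enc|/(2πε₀r) = (6.494e-5)/(2π·8.85×10^-12·0.314) = 3.72×10^6 N/C.

|E| ≈ 3.72×10^6 N/C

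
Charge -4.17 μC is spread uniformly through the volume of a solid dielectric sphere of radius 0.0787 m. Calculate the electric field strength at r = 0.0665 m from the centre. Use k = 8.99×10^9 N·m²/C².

Symmetry ⇒ E = E(r) r̂. Gaussian sphere of radius r = 0.0665 m (r < R).
For a uniform sphere the enclosed fraction is (r/R)³, so Q_enc = (-4.17 μC)(0.0665/0.0787)³ = -2.516e-6 C.
Applying ∮E·dA = Q_enc/ε₀ with Φ = E(4πr²):
E = k|Q_enc|/r² = (8.99×10^9)(2.516e-6)/(0.0665)² = 5.11×10^6 N/C.

5.11×10^6 V/m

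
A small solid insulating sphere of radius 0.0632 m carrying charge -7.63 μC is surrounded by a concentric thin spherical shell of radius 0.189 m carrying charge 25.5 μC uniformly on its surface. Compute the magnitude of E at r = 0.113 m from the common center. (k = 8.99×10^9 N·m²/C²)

E = 5.37e6 V/m

By spherical symmetry E is radial; choose a Gaussian sphere of radius r = 0.113 m (between the bodies, 0.0632 m < r < 0.189 m).
Only the inner charge is enclosed; the outer shell contributes nothing inside itself. Q_enc = -7.63 μC = -7.63×10^-6 C.
By Gauss's law, ∮E·dA = E·4πr² = Q_enc/ε₀.
E = k|Q_enc|/r² = (8.99×10^9)(7.63×10^-6)/(0.113)² = 5.37e6 N/C.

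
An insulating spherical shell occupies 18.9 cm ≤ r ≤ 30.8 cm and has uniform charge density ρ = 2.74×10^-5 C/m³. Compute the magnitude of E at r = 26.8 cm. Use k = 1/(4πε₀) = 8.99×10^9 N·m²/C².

Take a concentric spherical Gaussian surface of radius r = 26.8 cm (within the shell material, 18.9 cm < r < 30.8 cm).
Only the shell between 18.9 cm and r is enclosed: Q_enc = ρ·(4π/3)(r³ − a³) = (2.74×10^-5)·(4π/3)·((0.268)³ − (0.189)³) = 1.434×10^-6 C.
By Gauss's law, ∮E·dA = E·4πr² = Q_enc/ε₀.
E = k|Q_enc|/r² = (8.99×10^9)(1.434×10^-6)/(0.268)² = 1.80×10^5 N/C.

E = 1.80×10^5 V/m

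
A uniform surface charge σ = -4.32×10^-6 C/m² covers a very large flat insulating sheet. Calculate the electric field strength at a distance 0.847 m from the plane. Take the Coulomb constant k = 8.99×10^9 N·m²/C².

E ≈ 2.44×10^5 V/m

The symmetry is planar: E is normal to the sheet and the same magnitude on both sides. Take a pillbox straddling the sheet with end-cap area A.
Flux Φ = 2EA and Q_enc = σA, so 2EA = σA/ε₀ ⇒ E = |σ|/(2ε₀), independent of distance.
E = 2πk|σ| = 2π(8.99×10^9)(4.32e-6) = 2.44e5 N/C.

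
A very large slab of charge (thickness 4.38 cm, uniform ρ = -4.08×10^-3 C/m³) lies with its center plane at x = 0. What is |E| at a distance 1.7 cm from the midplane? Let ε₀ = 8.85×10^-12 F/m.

By symmetry E is perpendicular to the slab. A Gaussian pillbox from −1.7 cm to +1.7 cm (face area A) lies entirely within the slab.
Q_enc = ρ·(2x)·A and flux = 2EA, so 2EA = 2ρxA/ε₀ ⇒ E = |ρ|x/ε₀.
E = (4.08×10^-3)(0.017)/(8.85×10^-12) = 7.84×10^6 N/C.

E ≈ 7.84e6 N/C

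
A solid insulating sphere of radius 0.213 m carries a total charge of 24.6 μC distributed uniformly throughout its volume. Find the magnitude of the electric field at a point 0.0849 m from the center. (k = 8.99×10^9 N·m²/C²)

1.94e6 N/C

By spherical symmetry E is radial; choose a Gaussian sphere of radius r = 0.0849 m (r < R).
Only the charge within r is enclosed: Q_enc = Q·(r/R)³ = (24.6 μC)·(0.0849 m/0.213 m)³ = 1.558×10^-6 C.
By Gauss's law, ∮E·dA = E·4πr² = Q_enc/ε₀.
E = k|Q_enc|/r² = (8.99×10^9)(1.558e-6)/(0.0849)² = 1.94×10^6 N/C.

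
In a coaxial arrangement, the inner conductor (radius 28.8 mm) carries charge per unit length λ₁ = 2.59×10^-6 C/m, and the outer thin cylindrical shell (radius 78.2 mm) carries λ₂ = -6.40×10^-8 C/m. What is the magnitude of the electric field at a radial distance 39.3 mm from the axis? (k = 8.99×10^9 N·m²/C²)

E ≈ 1.18×10^6 V/m

By cylindrical symmetry E is radial; use a coaxial Gaussian cylinder of radius 39.3 mm and length L (between the conductors, 28.8 mm < r < 78.2 mm).
Only the inner wire is enclosed; the outer shell contributes nothing inside itself. λ_enc = λ₁ = 2.59×10^-6 C/m.
Gauss's law: E·2πrL = λ_enc L/ε₀.
E = 2k|λ_enc|/r = 2(8.99×10^9)(2.59e-6)/(0.0393) = 1.18e6 N/C.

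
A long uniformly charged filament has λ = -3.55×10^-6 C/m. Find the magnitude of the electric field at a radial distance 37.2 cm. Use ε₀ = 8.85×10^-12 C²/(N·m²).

Choose a coaxial cylinder of radius r = 37.2 cm (arbitrary length L) as the Gaussian surface.
Q_enc = λL, so λ_enc = -3.55e-6 C/m.
Gauss's law: E·2πrL = λ_enc L/ε₀.
E = |λ_enc|/(2πε₀r) = (3.55×10^-6)/(2π·8.85×10^-12·0.372) = 1.72×10^5 N/C.

E = 1.72e5 V/m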